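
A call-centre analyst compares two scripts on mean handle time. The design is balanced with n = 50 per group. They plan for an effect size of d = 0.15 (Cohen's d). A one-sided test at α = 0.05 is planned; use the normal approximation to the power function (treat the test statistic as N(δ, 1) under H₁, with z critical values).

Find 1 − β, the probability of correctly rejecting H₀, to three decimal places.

Noncentrality parameter: δ = d·√(n/2) = 0.15 × √(50/2) = 0.7500
Critical value for a one-sided test at α = 0.05: z_α = 1.645.
Power = Φ(δ − 1.645) = Φ(-0.895) = 0.1854.

Power ≈ 0.185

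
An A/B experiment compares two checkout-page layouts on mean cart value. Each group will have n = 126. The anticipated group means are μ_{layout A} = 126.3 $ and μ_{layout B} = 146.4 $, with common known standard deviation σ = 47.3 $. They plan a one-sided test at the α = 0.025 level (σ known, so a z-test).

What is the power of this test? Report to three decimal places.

Standardized effect: d = |μ_{layout A} − μ_{layout B}| / σ = |126.3 − 146.4| / 47.3 = 0.4249
Noncentrality parameter: δ = d·√(n/2) = 0.4249 × √(126/2) = 3.3729
Critical value for a one-sided test at α = 0.025: z_α = 1.960.
Power = Φ(δ − 1.960) = Φ(1.413) = 0.9212.

Power ≈ 0.921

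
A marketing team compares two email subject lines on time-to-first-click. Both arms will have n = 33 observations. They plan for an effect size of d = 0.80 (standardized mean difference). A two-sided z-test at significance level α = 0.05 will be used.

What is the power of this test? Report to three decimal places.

Noncentrality parameter: δ = d·√(n/2) = 0.80 × √(33/2) = 3.2496
Critical value for a two-sided test at α = 0.05: z_{α/2} = 1.960.
Power = Φ(δ − 1.960) + Φ(−δ − 1.960) = Φ(1.290) + Φ(-5.210) = 0.9014 + 0.0000 = 0.9014.

Power ≈ 0.901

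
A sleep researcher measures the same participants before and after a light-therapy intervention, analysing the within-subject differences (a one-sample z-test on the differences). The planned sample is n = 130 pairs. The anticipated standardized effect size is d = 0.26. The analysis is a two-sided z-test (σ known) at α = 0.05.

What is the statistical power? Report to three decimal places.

Power ≈ 0.842

Noncentrality parameter: δ = d·√n = 0.26 × √130 = 2.9645
Critical value for a two-sided test at α = 0.05: z_{α/2} = 1.960.
Power = Φ(δ − 1.960) + Φ(−δ − 1.960) = Φ(1.004) + Φ(-4.924) = 0.8424 + 0.0000 = 0.8424.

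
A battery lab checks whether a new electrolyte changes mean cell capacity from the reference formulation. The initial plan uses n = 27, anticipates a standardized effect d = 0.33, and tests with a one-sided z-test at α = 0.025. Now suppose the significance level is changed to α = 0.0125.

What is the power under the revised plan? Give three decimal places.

δ = d·√n = 0.33 × √27 = 1.7147 (unchanged). New critical value: z_{0.0125} = 2.241.
Revised power = P(Z > 2.241 − δ) = Φ(-0.527) = 0.2992.

Power ≈ 0.299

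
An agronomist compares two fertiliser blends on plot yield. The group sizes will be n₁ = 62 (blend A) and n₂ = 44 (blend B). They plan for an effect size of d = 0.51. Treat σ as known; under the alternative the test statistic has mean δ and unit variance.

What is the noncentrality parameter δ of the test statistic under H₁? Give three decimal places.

δ ≈ 2.587

δ = d / √(1/n₁ + 1/n₂) = 0.51 / √(1/62 + 1/44) = 2.5873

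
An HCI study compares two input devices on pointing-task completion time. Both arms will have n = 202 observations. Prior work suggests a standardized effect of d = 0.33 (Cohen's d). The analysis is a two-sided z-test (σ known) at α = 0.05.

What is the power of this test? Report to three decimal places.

Power ≈ 0.913

Noncentrality parameter: δ = d·√(n/2) = 0.33 × √(202/2) = 3.3165
Critical value for a two-sided test at α = 0.05: z_{α/2} = 1.960.
Power = Φ(δ − 1.960) + Φ(−δ − 1.960) = Φ(1.356) + Φ(-5.276) = 0.9125 + 0.0000 = 0.9125.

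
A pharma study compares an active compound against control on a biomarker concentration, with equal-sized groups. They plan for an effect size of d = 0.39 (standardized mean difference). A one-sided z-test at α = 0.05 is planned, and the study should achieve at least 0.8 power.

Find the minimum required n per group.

For power 0.8 need Φ(δ − z_{0.05}) = 0.8, so δ = z_{0.05} + z_{0.20} = 1.645 + 0.842 = 2.486.
δ = d·√(n/2) ⇒ n = 2(δ/d)² = 2 × (2.486 / 0.39)² = 81.30.
Rounding up, n = 82 per group.

n = 82 per group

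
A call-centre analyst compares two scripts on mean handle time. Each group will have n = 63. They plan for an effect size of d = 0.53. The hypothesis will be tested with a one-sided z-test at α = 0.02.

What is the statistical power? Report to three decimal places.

Noncentrality parameter: δ = d·√(n/2) = 0.53 × √(63/2) = 2.9746
One-sided α = 0.02 → critical value z_{0.02} = 2.054.
Power = P(Z > 2.054 − δ) = Φ(0.921) = 0.8214.

Power ≈ 0.821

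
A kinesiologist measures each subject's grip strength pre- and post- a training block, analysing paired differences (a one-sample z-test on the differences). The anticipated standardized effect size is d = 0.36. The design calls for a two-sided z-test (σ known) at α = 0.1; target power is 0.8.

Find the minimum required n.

Set Φ(δ − 1.645) = 0.8; then δ − 1.645 = Φ⁻¹(0.8) = 0.842, giving δ = 2.486.
(For δ > 0 the lower-tail rejection region contributes negligibly to power, so the one-term inversion is standard.)
δ = d·√n ⇒ n = (δ/d)² = (2.486 / 0.36)² = 47.70.
Round up to the next whole unit.

n = 48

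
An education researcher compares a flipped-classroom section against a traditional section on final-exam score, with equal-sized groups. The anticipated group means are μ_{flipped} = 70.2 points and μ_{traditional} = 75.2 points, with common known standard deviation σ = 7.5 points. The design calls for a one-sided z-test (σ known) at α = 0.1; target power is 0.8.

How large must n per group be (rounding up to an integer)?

Standardized effect: d = |μ_{flipped} − μ_{traditional}| / σ = |70.2 − 75.2| / 7.5 = 0.6667
Set Φ(δ − 1.282) = 0.8; then δ − 1.282 = Φ⁻¹(0.8) = 0.842, giving δ = 2.123.
δ = d·√(n/2) ⇒ n = 2(δ/d)² = 2 × (2.123 / 0.6667)² = 20.29.
Round up to the next whole unit.

n = 21 per group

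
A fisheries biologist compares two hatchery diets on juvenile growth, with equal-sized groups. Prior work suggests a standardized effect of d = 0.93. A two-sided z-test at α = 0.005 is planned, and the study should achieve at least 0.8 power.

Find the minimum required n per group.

Set Φ(δ − 2.807) = 0.8; then δ − 2.807 = Φ⁻¹(0.8) = 0.842, giving δ = 3.649.
(Ignoring the negligible lower-tail rejection probability gives the usual closed-form inversion.)
δ = d·√(n/2) ⇒ n = 2(δ/d)² = 2 × (3.649 / 0.93)² = 30.78.
Round up to the next whole unit.

n = 31 per group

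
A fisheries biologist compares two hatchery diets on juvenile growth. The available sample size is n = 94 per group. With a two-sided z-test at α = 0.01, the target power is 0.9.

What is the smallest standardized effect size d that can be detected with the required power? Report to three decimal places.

d ≈ 0.563

Need Φ(δ − 2.576) = 0.9, so δ = 2.576 + 1.282 = 3.857.
(Lower-tail contribution to power is negligible for δ > 0.)
δ = d·√(n/2) ⇒ d = δ/√(n/2) = 3.857/√(94/2) = 0.5627.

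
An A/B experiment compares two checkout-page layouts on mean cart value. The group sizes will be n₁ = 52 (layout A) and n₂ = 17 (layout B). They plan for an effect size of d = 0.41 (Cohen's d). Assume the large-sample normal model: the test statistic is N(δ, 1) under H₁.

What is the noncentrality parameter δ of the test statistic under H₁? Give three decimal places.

δ ≈ 1.468

δ = d / √(1/n₁ + 1/n₂) = 0.41 / √(1/52 + 1/17) = 1.4675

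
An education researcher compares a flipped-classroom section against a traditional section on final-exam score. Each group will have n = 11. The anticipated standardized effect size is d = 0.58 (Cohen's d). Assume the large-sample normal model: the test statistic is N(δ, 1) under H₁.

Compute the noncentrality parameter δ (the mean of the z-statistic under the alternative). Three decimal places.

δ = d·√(n/2) = 0.58 × √(11/2) = 1.3602

δ ≈ 1.360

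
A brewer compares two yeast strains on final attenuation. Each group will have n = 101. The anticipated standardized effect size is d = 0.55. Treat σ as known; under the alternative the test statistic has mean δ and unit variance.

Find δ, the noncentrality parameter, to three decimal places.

The noncentrality parameter scales effect size by the design's sample-size factor: δ = d·√(n/2) = 0.55 × √(101/2) = 3.9085

δ ≈ 3.908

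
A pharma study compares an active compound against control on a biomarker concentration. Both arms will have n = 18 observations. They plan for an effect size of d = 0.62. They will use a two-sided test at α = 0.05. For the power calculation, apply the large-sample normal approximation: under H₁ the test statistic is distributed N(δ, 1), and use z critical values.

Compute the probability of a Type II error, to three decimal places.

Noncentrality parameter: δ = d·√(n/2) = 0.62 × √(18/2) = 1.8600
Critical value for a two-sided test at α = 0.05: z_{α/2} = 1.960.
Power = Φ(δ − 1.960) + Φ(−δ − 1.960) = Φ(-0.100) + Φ(-3.820) = 0.4602 + 0.0001 = 0.4603.
Type II error: β = 1 − power = 1 − 0.4603 = 0.5397.

β ≈ 0.540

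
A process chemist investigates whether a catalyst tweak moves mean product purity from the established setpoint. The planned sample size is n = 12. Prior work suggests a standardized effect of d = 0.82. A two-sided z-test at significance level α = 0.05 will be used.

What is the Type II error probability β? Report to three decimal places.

Noncentrality parameter: δ = d·√n = 0.82 × √12 = 2.8406
Critical value for a two-sided test at α = 0.05: z_{α/2} = 1.960.
Power = Φ(δ − 1.960) + Φ(−δ − 1.960) = Φ(0.881) + Φ(-4.801) = 0.8107 + 0.0000 = 0.8107.
Type II error: β = 1 − power = 1 − 0.8107 = 0.1893.

β ≈ 0.189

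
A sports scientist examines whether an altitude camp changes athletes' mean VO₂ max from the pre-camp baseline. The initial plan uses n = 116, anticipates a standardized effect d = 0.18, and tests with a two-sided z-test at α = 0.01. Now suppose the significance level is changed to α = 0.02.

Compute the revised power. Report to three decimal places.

δ = d·√n = 0.18 × √116 = 1.9387 (unchanged). New critical value: z_{0.01} = 2.326.
Revised power = Φ(δ − 2.326) + Φ(−δ − 2.326) = Φ(-0.388) + Φ(-4.265) = 0.3491 + 0.0000 = 0.3491.

Power ≈ 0.349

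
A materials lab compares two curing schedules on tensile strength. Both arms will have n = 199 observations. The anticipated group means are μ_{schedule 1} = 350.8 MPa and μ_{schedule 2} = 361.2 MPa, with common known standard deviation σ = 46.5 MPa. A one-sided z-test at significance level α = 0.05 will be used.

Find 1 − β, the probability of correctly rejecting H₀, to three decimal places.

Power ≈ 0.721

Standardized effect: d = |μ_{schedule 1} − μ_{schedule 2}| / σ = |350.8 − 361.2| / 46.5 = 0.2237
Noncentrality parameter: δ = d·√(n/2) = 0.2237 × √(199/2) = 2.2310
One-sided α = 0.05 → critical value z_{0.05} = 1.645.
Power = P(Z > 1.645 − δ) = Φ(0.586) = 0.7211.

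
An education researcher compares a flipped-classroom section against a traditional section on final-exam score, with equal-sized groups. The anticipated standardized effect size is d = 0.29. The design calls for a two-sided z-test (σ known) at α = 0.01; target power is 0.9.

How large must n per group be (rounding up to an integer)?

n = 354 per group

For power 0.9 need Φ(δ − z_{0.005}) = 0.9, so δ = z_{0.005} + z_{0.10} = 2.576 + 1.282 = 3.857.
(The Φ(−δ − z_{α/2}) term is vanishingly small for δ > 0 and is dropped in the standard sample-size formula.)
δ = d·√(n/2) ⇒ n = 2(δ/d)² = 2 × (3.857 / 0.29)² = 353.85.
Rounding up, n = 354 per group.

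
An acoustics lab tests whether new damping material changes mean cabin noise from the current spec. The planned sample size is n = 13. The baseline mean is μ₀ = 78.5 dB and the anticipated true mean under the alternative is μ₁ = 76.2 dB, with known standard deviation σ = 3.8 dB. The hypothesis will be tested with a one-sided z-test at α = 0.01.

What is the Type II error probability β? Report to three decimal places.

β ≈ 0.557

Standardized effect: d = |μ₁ − μ₀| / σ = |76.2 − 78.5| / 3.8 = 0.6053
Noncentrality parameter: δ = d·√n = 0.6053 × √13 = 2.1823
Critical value for a one-sided test at α = 0.01: z_α = 2.326.
Power = Φ(δ − 2.326) = Φ(-0.144) = 0.4427.
Type II error: β = 1 − power = 1 − 0.4427 = 0.5573.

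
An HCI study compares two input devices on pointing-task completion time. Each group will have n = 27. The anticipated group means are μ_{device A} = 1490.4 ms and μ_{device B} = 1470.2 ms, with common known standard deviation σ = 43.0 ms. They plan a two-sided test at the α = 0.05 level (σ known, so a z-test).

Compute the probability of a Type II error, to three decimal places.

Standardized effect: d = |μ_{device A} − μ_{device B}| / σ = |1490.4 − 1470.2| / 43.0 = 0.4698
Noncentrality parameter: δ = d·√(n/2) = 0.4698 × √(27/2) = 1.7260
Two-sided α = 0.05 → critical value z_{0.025} = 1.960.
Power = Φ(δ − 1.960) + Φ(−δ − 1.960) = Φ(-0.234) + Φ(-3.686) = 0.4075 + 0.0001 = 0.4076.
Type II error: β = 1 − power = 1 − 0.4076 = 0.5924.

β ≈ 0.592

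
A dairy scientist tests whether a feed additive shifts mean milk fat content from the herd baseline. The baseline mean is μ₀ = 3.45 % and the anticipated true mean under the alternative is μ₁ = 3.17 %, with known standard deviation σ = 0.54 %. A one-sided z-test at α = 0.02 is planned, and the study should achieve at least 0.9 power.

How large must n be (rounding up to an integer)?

n = 42

Standardized effect: d = |μ₁ − μ₀| / σ = |3.17 − 3.45| / 0.54 = 0.5185
For power 0.9 need Φ(δ − z_{0.02}) = 0.9, so δ = z_{0.02} + z_{0.10} = 2.054 + 1.282 = 3.335.
δ = d·√n ⇒ n = (δ/d)² = (3.335 / 0.5185)² = 41.38.
Rounding up, n = 42.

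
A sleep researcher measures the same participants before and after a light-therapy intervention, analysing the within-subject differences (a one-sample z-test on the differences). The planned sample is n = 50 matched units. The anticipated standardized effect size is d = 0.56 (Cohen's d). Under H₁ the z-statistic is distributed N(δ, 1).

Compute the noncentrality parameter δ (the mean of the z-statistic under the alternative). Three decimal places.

The noncentrality parameter scales effect size by the design's sample-size factor: δ = d·√n = 0.56 × √50 = 3.9598

δ ≈ 3.960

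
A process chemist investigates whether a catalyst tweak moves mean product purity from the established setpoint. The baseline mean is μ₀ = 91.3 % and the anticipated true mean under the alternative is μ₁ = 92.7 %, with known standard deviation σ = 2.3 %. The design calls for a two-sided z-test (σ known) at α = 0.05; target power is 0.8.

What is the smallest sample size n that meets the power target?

Standardized effect: d = |μ₁ − μ₀| / σ = |92.7 − 91.3| / 2.3 = 0.6087
Set Φ(δ − 1.960) = 0.8; then δ − 1.960 = Φ⁻¹(0.8) = 0.842, giving δ = 2.802.
(Ignoring the negligible lower-tail rejection probability gives the usual closed-form inversion.)
δ = d·√n ⇒ n = (δ/d)² = (2.802 / 0.6087)² = 21.18.
Round up to the next whole unit.

n = 22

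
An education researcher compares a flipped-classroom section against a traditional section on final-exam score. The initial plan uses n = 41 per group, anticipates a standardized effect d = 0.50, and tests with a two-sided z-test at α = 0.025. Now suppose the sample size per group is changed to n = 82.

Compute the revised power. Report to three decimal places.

Power ≈ 0.832

With n = 82 per group: δ = d·√(n/2) = 0.50 × √(82/2) = 3.2016. Critical value z_{0.0125} = 2.241.
Revised power = Φ(δ − 2.241) + Φ(−δ − 2.241) = Φ(0.960) + Φ(-5.443) = 0.8315 + 0.0000 = 0.8315.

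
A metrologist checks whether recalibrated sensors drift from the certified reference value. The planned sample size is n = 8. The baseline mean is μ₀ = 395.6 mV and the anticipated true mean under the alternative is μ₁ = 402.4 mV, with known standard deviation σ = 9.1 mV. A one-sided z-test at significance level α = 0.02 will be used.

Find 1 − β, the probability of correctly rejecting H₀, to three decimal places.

Power ≈ 0.524

Standardized effect: d = |μ₁ − μ₀| / σ = |402.4 − 395.6| / 9.1 = 0.7473
Noncentrality parameter: δ = d·√n = 0.7473 × √8 = 2.1135
Critical value for a one-sided test at α = 0.02: z_α = 2.054.
Power = Φ(δ − 2.054) = Φ(0.060) = 0.5238.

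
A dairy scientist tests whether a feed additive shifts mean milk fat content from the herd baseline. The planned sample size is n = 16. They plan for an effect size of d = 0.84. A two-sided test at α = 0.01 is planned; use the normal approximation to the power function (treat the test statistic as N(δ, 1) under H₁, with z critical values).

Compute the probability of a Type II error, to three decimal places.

Noncentrality parameter: δ = d·√n = 0.84 × √16 = 3.3600
Critical value for a two-sided test at α = 0.01: z_{α/2} = 2.576.
Power = Φ(δ − 2.576) + Φ(−δ − 2.576) = Φ(0.784) + Φ(-5.936) = 0.7835 + 0.0000 = 0.7835.
Type II error: β = 1 − power = 1 − 0.7835 = 0.2165.

β ≈ 0.216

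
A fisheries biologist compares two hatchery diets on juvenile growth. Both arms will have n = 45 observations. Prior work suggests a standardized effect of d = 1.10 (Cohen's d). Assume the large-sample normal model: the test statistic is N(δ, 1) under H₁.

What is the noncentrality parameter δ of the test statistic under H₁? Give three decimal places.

δ = d·√(n/2) = 1.10 × √(45/2) = 5.2178

δ ≈ 5.218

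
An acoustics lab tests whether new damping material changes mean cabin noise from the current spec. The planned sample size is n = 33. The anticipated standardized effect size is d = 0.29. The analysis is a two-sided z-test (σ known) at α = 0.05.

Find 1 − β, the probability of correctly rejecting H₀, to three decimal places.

Noncentrality parameter: δ = d·√n = 0.29 × √33 = 1.6659
Critical value for a two-sided test at α = 0.05: z_{α/2} = 1.960.
Power = Φ(δ − 1.960) + Φ(−δ − 1.960) = Φ(-0.294) + Φ(-3.626) = 0.3844 + 0.0001 = 0.3845.

Power ≈ 0.385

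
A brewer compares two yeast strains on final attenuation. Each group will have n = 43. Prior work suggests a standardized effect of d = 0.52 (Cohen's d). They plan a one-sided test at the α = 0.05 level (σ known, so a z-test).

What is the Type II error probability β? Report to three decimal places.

Noncentrality parameter: δ = d·√(n/2) = 0.52 × √(43/2) = 2.4111
Critical value for a one-sided test at α = 0.05: z_α = 1.645.
Power = Φ(δ − 1.645) = Φ(0.766) = 0.7782.
Type II error: β = 1 − power = 1 − 0.7782 = 0.2218.

β ≈ 0.222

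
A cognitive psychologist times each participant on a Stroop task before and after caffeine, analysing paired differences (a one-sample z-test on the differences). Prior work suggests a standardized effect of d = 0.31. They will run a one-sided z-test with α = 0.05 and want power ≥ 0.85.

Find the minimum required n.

n = 75

Set Φ(δ − 1.645) = 0.85; then δ − 1.645 = Φ⁻¹(0.85) = 1.036, giving δ = 2.681.
δ = d·√n ⇒ n = (δ/d)² = (2.681 / 0.31)² = 74.81.
Round up to the next whole unit.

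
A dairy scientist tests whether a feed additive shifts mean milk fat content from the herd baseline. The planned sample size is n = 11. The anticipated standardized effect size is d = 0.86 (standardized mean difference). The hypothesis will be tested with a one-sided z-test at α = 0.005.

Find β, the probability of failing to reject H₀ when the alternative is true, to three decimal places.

β ≈ 0.391

Noncentrality parameter: δ = d·√n = 0.86 × √11 = 2.8523
One-sided α = 0.005 → critical value z_{0.005} = 2.576.
Power = Φ(δ − 2.576) = Φ(0.276) = 0.6089.
Type II error: β = 1 − power = 1 − 0.6089 = 0.3911.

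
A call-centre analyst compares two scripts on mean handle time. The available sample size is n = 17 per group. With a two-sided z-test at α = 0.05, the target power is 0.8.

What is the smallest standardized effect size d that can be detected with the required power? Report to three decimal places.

Required noncentrality: δ = z_{0.025} + z_{0.20} = 1.960 + 0.842 = 2.802.
(Lower-tail contribution to power is negligible for δ > 0.)
δ = d·√(n/2) ⇒ d = δ/√(n/2) = 2.802/√(17/2) = 0.9609.

d ≈ 0.961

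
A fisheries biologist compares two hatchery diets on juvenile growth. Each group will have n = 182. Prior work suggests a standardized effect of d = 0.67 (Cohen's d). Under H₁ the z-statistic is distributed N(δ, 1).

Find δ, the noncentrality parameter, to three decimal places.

δ ≈ 6.391

δ = d·√(n/2) = 0.67 × √(182/2) = 6.3914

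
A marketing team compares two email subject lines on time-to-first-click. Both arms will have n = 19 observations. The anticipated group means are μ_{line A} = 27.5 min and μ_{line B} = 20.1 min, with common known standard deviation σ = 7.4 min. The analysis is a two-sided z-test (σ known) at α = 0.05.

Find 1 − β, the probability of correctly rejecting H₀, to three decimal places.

Power ≈ 0.869

Standardized effect: d = |μ_{line A} − μ_{line B}| / σ = |27.5 − 20.1| / 7.4 = 1.0000
Noncentrality parameter: δ = d·√(n/2) = 1.0000 × √(19/2) = 3.0822
Two-sided α = 0.05 → critical value z_{0.025} = 1.960.
Power = Φ(δ − 1.960) + Φ(−δ − 1.960) = Φ(1.122) + Φ(-5.042) = 0.8691 + 0.0000 = 0.8691.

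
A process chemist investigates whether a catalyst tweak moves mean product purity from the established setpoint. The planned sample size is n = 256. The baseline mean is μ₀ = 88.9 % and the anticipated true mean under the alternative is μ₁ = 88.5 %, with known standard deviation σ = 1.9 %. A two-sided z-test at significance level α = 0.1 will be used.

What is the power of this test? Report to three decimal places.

Standardized effect: d = |μ₁ − μ₀| / σ = |88.5 − 88.9| / 1.9 = 0.2105
Noncentrality parameter: δ = d·√n = 0.2105 × √256 = 3.3684
Critical value for a two-sided test at α = 0.1: z_{α/2} = 1.645.
Power = Φ(δ − 1.645) + Φ(−δ − 1.645) = Φ(1.724) + Φ(-5.013) = 0.9576 + 0.0000 = 0.9576.

Power ≈ 0.958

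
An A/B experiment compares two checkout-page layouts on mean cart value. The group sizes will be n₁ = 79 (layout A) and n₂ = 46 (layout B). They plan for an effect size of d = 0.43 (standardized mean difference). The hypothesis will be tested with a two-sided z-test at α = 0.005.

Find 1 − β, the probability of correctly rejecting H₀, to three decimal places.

Power ≈ 0.313

Noncentrality parameter: λ = d / √(1/n₁ + 1/n₂) = 0.43 / √(1/79 + 1/46) = 2.3185
Critical value for a two-sided test at α = 0.005: z_{α/2} = 2.807.
Power = Φ(λ − 2.807) + Φ(−λ − 2.807) = Φ(-0.489) + Φ(-5.126) = 0.3126 + 0.0000 = 0.3126.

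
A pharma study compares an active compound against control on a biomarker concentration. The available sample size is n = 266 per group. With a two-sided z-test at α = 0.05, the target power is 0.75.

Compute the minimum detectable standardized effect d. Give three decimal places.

d ≈ 0.228

Required noncentrality: δ = z_{0.025} + z_{0.25} = 1.960 + 0.674 = 2.634.
(The second rejection-region term Φ(−δ − z_{α/2}) is negligible and dropped.)
δ = d·√(n/2) ⇒ d = δ/√(n/2) = 2.634/√(266/2) = 0.2284.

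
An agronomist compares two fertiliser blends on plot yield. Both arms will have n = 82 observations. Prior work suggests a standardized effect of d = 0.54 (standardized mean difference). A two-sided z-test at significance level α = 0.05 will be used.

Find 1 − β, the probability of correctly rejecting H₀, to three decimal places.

Power ≈ 0.933

Noncentrality parameter: δ = d·√(n/2) = 0.54 × √(82/2) = 3.4577
Two-sided α = 0.05 → critical value z_{0.025} = 1.960.
Power = Φ(δ − 1.960) + Φ(−δ − 1.960) = Φ(1.498) + Φ(-5.418) = 0.9329 + 0.0000 = 0.9329.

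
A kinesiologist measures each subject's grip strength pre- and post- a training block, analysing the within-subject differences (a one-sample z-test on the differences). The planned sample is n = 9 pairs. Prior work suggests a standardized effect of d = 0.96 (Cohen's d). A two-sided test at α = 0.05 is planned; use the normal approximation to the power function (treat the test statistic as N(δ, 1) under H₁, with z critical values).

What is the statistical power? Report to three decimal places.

Noncentrality parameter: δ = d·√n = 0.96 × √9 = 2.8800
Two-sided α = 0.05 → critical value z_{0.025} = 1.960.
Power = Φ(δ − 1.960) + Φ(−δ − 1.960) = Φ(0.920) + Φ(-4.840) = 0.8212 + 0.0000 = 0.8212.

Power ≈ 0.821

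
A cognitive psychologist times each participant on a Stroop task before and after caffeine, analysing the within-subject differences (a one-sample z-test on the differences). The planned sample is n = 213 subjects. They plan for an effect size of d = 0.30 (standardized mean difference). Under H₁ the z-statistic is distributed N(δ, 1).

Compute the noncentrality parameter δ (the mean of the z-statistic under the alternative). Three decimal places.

δ ≈ 4.378

The noncentrality parameter scales effect size by the design's sample-size factor: δ = d·√n = 0.30 × √213 = 4.3784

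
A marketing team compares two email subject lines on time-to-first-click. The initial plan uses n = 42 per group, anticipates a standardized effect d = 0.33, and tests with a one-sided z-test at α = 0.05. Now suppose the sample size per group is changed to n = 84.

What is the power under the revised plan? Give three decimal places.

Power ≈ 0.689

With n = 84 per group: δ = d·√(n/2) = 0.33 × √(84/2) = 2.1386. Critical value z_{0.05} = 1.645.
Revised power = Φ(δ − 1.645) = Φ(0.494) = 0.6893.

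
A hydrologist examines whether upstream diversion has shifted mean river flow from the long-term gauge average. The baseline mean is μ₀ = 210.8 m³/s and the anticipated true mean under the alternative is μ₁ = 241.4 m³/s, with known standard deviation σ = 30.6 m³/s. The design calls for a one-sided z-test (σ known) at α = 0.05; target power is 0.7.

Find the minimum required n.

n = 5

Standardized effect: d = |μ₁ − μ₀| / σ = |241.4 − 210.8| / 30.6 = 1.0000
For power 0.7 need Φ(δ − z_{0.05}) = 0.7, so δ = z_{0.05} + z_{0.30} = 1.645 + 0.524 = 2.169.
δ = d·√n ⇒ n = (δ/d)² = (2.169 / 1.0000)² = 4.71.
Round up to the next whole unit.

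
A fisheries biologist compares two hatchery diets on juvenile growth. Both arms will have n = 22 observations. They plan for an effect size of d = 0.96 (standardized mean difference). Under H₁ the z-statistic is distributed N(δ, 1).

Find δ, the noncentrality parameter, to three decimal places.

δ ≈ 3.184

The noncentrality parameter scales effect size by the design's sample-size factor: δ = d·√(n/2) = 0.96 × √(22/2) = 3.1840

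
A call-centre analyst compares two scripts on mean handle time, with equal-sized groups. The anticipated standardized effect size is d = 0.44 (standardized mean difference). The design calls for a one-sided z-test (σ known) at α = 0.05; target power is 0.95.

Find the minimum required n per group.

Set Φ(δ − 1.645) = 0.95; then δ − 1.645 = Φ⁻¹(0.95) = 1.645, giving δ = 3.290.
δ = d·√(n/2) ⇒ n = 2(δ/d)² = 2 × (3.290 / 0.44)² = 111.80.
Rounding up, n = 112 per group.

n = 112 per group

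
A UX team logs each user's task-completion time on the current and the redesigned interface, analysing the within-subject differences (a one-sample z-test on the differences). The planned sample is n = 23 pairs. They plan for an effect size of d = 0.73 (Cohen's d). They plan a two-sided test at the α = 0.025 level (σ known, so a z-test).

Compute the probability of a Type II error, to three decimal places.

Noncentrality parameter: λ = d·√n = 0.73 × √23 = 3.5010
Two-sided α = 0.025 → critical value z_{0.0125} = 2.241.
Power = Φ(λ − 2.241) + Φ(−λ − 2.241) = Φ(1.260) + Φ(-5.742) = 0.8961 + 0.0000 = 0.8961.
Type II error: β = 1 − power = 1 − 0.8961 = 0.1039.

β ≈ 0.104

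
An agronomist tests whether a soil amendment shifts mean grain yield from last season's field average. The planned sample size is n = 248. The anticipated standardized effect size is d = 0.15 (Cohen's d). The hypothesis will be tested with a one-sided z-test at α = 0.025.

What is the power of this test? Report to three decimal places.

Power ≈ 0.656

Noncentrality parameter: λ = d·√n = 0.15 × √248 = 2.3622
One-sided α = 0.025 → critical value z_{0.025} = 1.960.
Power = Φ(λ − 1.960) = Φ(0.402) = 0.6562.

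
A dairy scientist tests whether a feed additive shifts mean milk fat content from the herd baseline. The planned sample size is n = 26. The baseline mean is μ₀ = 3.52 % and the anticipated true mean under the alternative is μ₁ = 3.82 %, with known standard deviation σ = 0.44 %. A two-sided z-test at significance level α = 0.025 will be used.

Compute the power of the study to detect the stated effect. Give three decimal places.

Standardized effect: d = |μ₁ − μ₀| / σ = |3.82 − 3.52| / 0.44 = 0.6818
Noncentrality parameter: λ = d·√n = 0.6818 × √26 = 3.4766
Two-sided α = 0.025 → critical value z_{0.0125} = 2.241.
Power = Φ(λ − 2.241) + Φ(−λ − 2.241) = Φ(1.235) + Φ(-5.718) = 0.8916 + 0.0000 = 0.8916.

Power ≈ 0.892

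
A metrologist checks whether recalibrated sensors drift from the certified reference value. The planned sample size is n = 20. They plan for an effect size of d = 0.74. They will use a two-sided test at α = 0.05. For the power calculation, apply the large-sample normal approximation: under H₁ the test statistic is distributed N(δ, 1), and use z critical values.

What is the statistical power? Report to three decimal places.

Noncentrality parameter: δ = d·√n = 0.74 × √20 = 3.3094
Two-sided α = 0.05 → critical value z_{0.025} = 1.960.
Power = Φ(δ − 1.960) + Φ(−δ − 1.960) = Φ(1.349) + Φ(-5.269) = 0.9114 + 0.0000 = 0.9114.

Power ≈ 0.911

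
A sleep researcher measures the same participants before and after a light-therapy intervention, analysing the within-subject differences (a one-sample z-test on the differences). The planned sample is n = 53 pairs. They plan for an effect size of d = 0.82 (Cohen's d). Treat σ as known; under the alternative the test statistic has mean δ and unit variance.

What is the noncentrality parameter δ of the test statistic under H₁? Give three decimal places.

δ = d·√n = 0.82 × √53 = 5.9697

δ ≈ 5.970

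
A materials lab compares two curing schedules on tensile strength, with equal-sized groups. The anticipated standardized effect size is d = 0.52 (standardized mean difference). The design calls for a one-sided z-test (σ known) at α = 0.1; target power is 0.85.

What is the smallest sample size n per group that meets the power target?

For power 0.85 need Φ(δ − z_{0.1}) = 0.85, so δ = z_{0.1} + z_{0.15} = 1.282 + 1.036 = 2.318.
δ = d·√(n/2) ⇒ n = 2(δ/d)² = 2 × (2.318 / 0.52)² = 39.74.
Round up to the next whole unit.

n = 40 per group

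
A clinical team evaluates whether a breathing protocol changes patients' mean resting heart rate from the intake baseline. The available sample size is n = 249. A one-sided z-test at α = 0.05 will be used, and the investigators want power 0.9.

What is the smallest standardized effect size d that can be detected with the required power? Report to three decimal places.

Required noncentrality: δ = z_{0.05} + z_{0.10} = 1.645 + 1.282 = 2.926.
δ = d·√n ⇒ d = δ/√n = 2.926/√249 = 0.1855.

d ≈ 0.185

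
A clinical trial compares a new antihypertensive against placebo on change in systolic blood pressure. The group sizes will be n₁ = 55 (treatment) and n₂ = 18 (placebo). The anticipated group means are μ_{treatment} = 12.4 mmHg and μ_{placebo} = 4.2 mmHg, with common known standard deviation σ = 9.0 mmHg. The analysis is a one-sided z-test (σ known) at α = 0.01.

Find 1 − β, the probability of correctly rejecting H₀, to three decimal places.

Power ≈ 0.848

Standardized effect: d = |μ_{treatment} − μ_{placebo}| / σ = |12.4 − 4.2| / 9.0 = 0.9111
Noncentrality parameter: δ = d / √(1/n₁ + 1/n₂) = 0.9111 / √(1/55 + 1/18) = 3.3553
One-sided α = 0.01 → critical value z_{0.01} = 2.326.
Power = P(Z > 2.326 − δ) = Φ(1.029) = 0.8482.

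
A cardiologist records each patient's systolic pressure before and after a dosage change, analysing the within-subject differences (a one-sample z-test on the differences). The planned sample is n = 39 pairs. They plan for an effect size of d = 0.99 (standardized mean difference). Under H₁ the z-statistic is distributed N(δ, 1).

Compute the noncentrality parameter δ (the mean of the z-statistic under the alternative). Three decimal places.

The noncentrality parameter scales effect size by the design's sample-size factor: δ = d·√n = 0.99 × √39 = 6.1825

δ ≈ 6.183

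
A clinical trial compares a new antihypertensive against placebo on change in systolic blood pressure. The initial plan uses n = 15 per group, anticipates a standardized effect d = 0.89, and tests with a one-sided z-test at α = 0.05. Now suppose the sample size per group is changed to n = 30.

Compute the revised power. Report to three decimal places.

Power ≈ 0.964

With n = 30 per group: δ = d·√(n/2) = 0.89 × √(30/2) = 3.4470. Critical value z_{0.05} = 1.645.
Revised power = P(Z > 1.645 − δ) = Φ(1.802) = 0.9642.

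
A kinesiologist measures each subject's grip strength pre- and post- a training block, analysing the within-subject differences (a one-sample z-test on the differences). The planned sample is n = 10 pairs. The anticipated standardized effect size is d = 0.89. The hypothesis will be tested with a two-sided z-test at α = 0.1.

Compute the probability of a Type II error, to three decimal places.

Noncentrality parameter: δ = d·√n = 0.89 × √10 = 2.8144
Two-sided α = 0.1 → critical value z_{0.05} = 1.645.
Power = Φ(δ − 1.645) + Φ(−δ − 1.645) = Φ(1.170) + Φ(-4.459) = 0.8789 + 0.0000 = 0.8789.
Type II error: β = 1 − power = 1 − 0.8789 = 0.1211.

β ≈ 0.121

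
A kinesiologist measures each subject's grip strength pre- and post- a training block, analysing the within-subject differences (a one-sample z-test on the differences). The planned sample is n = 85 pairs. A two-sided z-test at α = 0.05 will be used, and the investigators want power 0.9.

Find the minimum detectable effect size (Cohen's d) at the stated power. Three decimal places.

d ≈ 0.352

Need Φ(δ − 1.960) = 0.9, so δ = 1.960 + 1.282 = 3.242.
(Lower-tail contribution to power is negligible for δ > 0.)
δ = d·√n ⇒ d = δ/√n = 3.242/√85 = 0.3516.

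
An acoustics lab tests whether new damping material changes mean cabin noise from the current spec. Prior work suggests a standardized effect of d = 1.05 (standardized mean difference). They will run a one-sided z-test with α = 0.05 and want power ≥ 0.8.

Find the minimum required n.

n = 6

For power 0.8 need Φ(δ − z_{0.05}) = 0.8, so δ = z_{0.05} + z_{0.20} = 1.645 + 0.842 = 2.486.
δ = d·√n ⇒ n = (δ/d)² = (2.486 / 1.05)² = 5.61.
Rounding up, n = 6.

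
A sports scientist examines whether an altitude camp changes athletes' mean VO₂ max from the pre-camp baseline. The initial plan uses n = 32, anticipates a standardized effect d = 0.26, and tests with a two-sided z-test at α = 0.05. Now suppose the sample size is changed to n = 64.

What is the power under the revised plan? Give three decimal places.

With n = 64: δ = d·√n = 0.26 × √64 = 2.0800. Critical value z_{0.025} = 1.960.
Revised power = Φ(δ − 1.960) + Φ(−δ − 1.960) = Φ(0.120) + Φ(-4.040) = 0.5478 + 0.0000 = 0.5478.

Power ≈ 0.548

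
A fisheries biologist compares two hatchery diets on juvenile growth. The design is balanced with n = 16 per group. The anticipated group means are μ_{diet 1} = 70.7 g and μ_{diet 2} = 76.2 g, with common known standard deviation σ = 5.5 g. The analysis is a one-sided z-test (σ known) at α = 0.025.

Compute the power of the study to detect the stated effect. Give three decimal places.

Power ≈ 0.807

Standardized effect: d = |μ_{diet 1} − μ_{diet 2}| / σ = |70.7 − 76.2| / 5.5 = 1.0000
Noncentrality parameter: δ = d·√(n/2) = 1.0000 × √(16/2) = 2.8284
Critical value for a one-sided test at α = 0.025: z_α = 1.960.
Power = P(Z > 1.960 − δ) = Φ(0.868) = 0.8074.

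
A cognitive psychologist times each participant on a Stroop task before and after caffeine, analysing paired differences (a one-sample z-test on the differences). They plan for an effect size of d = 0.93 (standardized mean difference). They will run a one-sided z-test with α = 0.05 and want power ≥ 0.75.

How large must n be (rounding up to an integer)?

n = 7

Set Φ(δ − 1.645) = 0.75; then δ − 1.645 = Φ⁻¹(0.75) = 0.674, giving δ = 2.319.
δ = d·√n ⇒ n = (δ/d)² = (2.319 / 0.93)² = 6.22.
Round up to the next whole unit.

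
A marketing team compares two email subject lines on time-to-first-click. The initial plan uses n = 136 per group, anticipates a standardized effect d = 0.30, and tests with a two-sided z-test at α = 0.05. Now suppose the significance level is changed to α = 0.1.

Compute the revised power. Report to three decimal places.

δ = d·√(n/2) = 0.30 × √(136/2) = 2.4739 (unchanged). New critical value: z_{0.05} = 1.645.
Revised power = Φ(δ − 1.645) + Φ(−δ − 1.645) = Φ(0.829) + Φ(-4.119) = 0.7965 + 0.0000 = 0.7965.

Power ≈ 0.796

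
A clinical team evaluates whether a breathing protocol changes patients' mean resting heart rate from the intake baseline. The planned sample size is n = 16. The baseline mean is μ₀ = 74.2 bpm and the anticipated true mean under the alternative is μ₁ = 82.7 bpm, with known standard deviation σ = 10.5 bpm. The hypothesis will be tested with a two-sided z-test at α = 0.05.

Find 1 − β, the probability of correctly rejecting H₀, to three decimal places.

Power ≈ 0.899

Standardized effect: d = |μ₁ − μ₀| / σ = |82.7 − 74.2| / 10.5 = 0.8095
Noncentrality parameter: δ = d·√n = 0.8095 × √16 = 3.2381
Critical value for a two-sided test at α = 0.05: z_{α/2} = 1.960.
Power = Φ(δ − 1.960) + Φ(−δ − 1.960) = Φ(1.278) + Φ(-5.198) = 0.8994 + 0.0000 = 0.8994.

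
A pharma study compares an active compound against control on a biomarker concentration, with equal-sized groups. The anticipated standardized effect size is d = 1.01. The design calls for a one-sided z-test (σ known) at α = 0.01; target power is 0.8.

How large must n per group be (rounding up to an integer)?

n = 20 per group

Set Φ(δ − 2.326) = 0.8; then δ − 2.326 = Φ⁻¹(0.8) = 0.842, giving δ = 3.168.
δ = d·√(n/2) ⇒ n = 2(δ/d)² = 2 × (3.168 / 1.01)² = 19.68.
Round up to the next whole unit.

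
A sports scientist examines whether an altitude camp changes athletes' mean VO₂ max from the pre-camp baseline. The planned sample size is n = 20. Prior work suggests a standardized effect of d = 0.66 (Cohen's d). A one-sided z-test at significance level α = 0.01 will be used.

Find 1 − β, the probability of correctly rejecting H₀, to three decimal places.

Noncentrality parameter: δ = d·√n = 0.66 × √20 = 2.9516
Critical value for a one-sided test at α = 0.01: z_α = 2.326.
Power = P(Z > 2.326 − δ) = Φ(0.625) = 0.7341.

Power ≈ 0.734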